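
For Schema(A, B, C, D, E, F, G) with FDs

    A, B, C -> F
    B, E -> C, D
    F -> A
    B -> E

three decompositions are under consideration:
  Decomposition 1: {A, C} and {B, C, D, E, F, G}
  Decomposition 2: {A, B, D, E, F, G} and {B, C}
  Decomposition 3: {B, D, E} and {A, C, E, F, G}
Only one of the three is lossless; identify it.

Decomposition 1: common = {C}, closure = {C} → lossy.
Decomposition 2: common = {B}, closure = {B, C, D, E} → lossless.
Decomposition 3: common = {E}, closure = {E} → lossy.

Decomposition 2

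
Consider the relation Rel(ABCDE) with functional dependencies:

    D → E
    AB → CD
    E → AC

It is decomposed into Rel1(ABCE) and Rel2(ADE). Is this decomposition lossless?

Common attributes: Rel1 ∩ Rel2 = {AE}.
Closure of {AE}: E → AC applies, adding C. So (AE)⁺ = {ACE}.
The closure contains neither all of Rel1 = {ABCE} nor all of Rel2 = {ADE}, so the common attributes are not a superkey of either fragment. The join is lossy.

No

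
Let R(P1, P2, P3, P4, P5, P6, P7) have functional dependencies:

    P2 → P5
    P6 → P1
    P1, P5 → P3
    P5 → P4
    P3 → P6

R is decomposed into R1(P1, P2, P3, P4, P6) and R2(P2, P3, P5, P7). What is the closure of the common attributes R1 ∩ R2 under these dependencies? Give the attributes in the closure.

R1 ∩ R2 = {P2, P3}.
P2 → P5 applies, adding P5
P5 → P4 applies, adding P4
P3 → P6 applies, adding P6
P6 → P1 applies, adding P1
Closure: {P1, P2, P3, P4, P5, P6}.

P1, P2, P3, P4, P5, P6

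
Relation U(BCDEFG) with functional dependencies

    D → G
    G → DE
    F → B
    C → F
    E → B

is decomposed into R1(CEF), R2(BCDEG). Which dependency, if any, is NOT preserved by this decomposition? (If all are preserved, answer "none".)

Check F → B: no single fragment contains all of {BF}, and the restricted closure of {F} across the fragments never reaches {B}.
D → G is preserved.
G → DE is preserved.
C → F is preserved.
E → B is preserved.

F → B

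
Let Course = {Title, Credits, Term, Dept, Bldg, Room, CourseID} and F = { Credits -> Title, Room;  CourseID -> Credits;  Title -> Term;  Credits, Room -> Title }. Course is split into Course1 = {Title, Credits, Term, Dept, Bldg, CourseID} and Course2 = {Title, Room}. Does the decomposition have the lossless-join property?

Common attributes: Course1 ∩ Course2 = {Title}.
Closure of {Title}: Title → Term applies, adding Term. So (Title)⁺ = {Title, Term}.
The closure contains neither all of Course1 = {Title, Credits, Term, Dept, Bldg, CourseID} nor all of Course2 = {Title, Room}, so the common attributes are not a superkey of either fragment. The join is lossy.

No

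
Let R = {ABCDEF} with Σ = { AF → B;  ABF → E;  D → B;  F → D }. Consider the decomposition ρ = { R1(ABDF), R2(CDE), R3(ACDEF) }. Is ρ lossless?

Yes

Chase test. Columns are ABCDEF; row i has aⱼ where attribute j ∈ Ri, else bᵢⱼ.
Initial tableau (one row per fragment):
  row 1: a1 a2 b13 a4 b15 a6
  row 2: b21 b22 a3 a4 a5 b26
  row 3: a1 b32 a3 a4 a5 a6
Rows 1 and 3 agree on AF; apply AF→B and equate their B entries.
Rows 1 and 3 agree on ABF; apply ABF→E and equate their E entries.
Rows 1 and 2 agree on D; apply D→B and equate their B entries.
Row 3 is now all distinguished symbols — the join is lossless.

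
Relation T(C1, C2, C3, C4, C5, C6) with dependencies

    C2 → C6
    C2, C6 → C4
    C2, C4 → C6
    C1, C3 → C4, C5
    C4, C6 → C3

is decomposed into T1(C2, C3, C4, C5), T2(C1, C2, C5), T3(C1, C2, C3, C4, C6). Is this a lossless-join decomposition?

Chase test. Columns are C1, C2, C3, C4, C5, C6; row i has aⱼ where attribute j ∈ Ti, else bᵢⱼ.
Initial tableau (one row per fragment):
  row 1: b11 a2 a3 a4 a5 b16
  row 2: a1 a2 b23 b24 a5 b26
  row 3: a1 a2 a3 a4 b35 a6
Rows 1 and 2 agree on C2; apply C2→C6 and equate their C6 entries.
Rows 1 and 3 agree on C2; apply C2→C6 and equate their C6 entries.
Rows 1 and 2 agree on C2, C6; apply C2, C6→C4 and equate their C4 entries.
Rows 1 and 2 agree on C4, C6; apply C4, C6→C3 and equate their C3 entries.
Rows 2 and 3 agree on C1, C3; apply C1, C3→C4, C5 and equate their C4, C5 entries.
Row 2 is now all distinguished symbols — the join is lossless.

Yes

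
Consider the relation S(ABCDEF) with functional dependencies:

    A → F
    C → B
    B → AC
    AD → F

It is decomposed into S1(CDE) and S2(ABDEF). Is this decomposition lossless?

Common attributes: S1 ∩ S2 = {DE}.
No dependency enlarges {DE}, so (DE)⁺ = {DE}.
The closure contains neither all of S1 = {CDE} nor all of S2 = {ABDEF}, so the common attributes are not a superkey of either fragment. The join is lossy.

No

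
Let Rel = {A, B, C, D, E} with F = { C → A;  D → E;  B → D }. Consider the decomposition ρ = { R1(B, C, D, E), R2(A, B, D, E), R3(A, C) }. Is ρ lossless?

Chase test. Columns are A, B, C, D, E; row i has aⱼ where attribute j ∈ Ri, else bᵢⱼ.
Initial tableau (one row per fragment):
  row 1: b11 a2 a3 a4 a5
  row 2: a1 a2 b23 a4 a5
  row 3: a1 b32 a3 b34 b35
Rows 1 and 3 agree on C; apply C→A and equate their A entries.
Row 1 is now all distinguished symbols — the join is lossless.

Yes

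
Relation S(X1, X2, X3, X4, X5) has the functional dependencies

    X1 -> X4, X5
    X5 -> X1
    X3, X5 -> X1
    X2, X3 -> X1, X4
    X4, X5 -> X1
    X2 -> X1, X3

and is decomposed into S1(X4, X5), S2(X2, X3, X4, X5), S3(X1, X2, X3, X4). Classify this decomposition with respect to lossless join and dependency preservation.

lossless but not dependency-preserving

Lossless test (chase): Rows 1 and 2 agree on X5; apply X5→X1 and equate their X1 entries. Rows 2 and 3 agree on X2, X3; apply X2, X3→X1, X4 and equate their X1, X4 entries. Rows 1 and 3 agree on X1; apply X1→X4, X5 and equate their X4, X5 entries. Row 2 is now all distinguished symbols — the join is lossless.
Dependency preservation: the restricted closure of {X1} across the fragments never reaches {X4, X5}, so X1 → X4, X5 cannot be enforced without a join — not preserved.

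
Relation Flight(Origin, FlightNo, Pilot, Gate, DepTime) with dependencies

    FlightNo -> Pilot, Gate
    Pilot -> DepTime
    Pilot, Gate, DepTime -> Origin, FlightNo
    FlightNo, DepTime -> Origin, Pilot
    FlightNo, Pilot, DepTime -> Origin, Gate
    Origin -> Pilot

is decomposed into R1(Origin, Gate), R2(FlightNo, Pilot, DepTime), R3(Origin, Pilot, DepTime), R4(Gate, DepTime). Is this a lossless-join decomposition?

Chase test. Columns are Origin, FlightNo, Pilot, Gate, DepTime; row i has aⱼ where attribute j ∈ Ri, else bᵢⱼ.
Initial tableau (one row per fragment):
  row 1: a1 b12 b13 a4 b15
  row 2: b21 a2 a3 b24 a5
  row 3: a1 b32 a3 b34 a5
  row 4: b41 b42 b43 a4 a5
Rows 1 and 3 agree on Origin; apply Origin→Pilot and equate their Pilot entries.
Rows 1 and 2 agree on Pilot; apply Pilot→DepTime and equate their DepTime entries.
No row becomes fully distinguished — the join is lossy.

No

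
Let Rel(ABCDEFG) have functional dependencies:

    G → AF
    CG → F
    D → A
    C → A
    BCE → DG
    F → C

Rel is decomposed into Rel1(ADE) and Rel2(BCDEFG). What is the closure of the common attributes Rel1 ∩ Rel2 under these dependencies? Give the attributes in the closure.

Rel1 ∩ Rel2 = {DE}.
D → A applies, adding A
Closure: {ADE}.

ADE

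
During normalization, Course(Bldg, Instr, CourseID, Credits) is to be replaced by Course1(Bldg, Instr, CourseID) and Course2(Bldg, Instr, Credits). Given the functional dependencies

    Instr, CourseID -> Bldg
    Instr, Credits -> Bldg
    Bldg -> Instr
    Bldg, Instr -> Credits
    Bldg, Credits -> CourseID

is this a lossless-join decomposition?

Yes

Common attributes: Course1 ∩ Course2 = {Bldg, Instr}.
Closure of {Bldg, Instr}: Bldg, Instr → Credits applies, adding Credits; Bldg, Credits → CourseID applies, adding CourseID. So (Bldg, Instr)⁺ = {Bldg, Instr, CourseID, Credits}.
This closure contains every attribute of Course1, so Course1 ∩ Course2 → Course1. The join is lossless.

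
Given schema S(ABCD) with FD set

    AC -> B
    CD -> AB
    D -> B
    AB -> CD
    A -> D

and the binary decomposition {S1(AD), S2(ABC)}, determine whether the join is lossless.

Common attributes: S1 ∩ S2 = {A}.
Closure of {A}: A → D applies, adding D; D → B applies, adding B; AB → CD applies, adding C. So (A)⁺ = {ABCD}.
This closure contains every attribute of S1, so S1 ∩ S2 → S1. The join is lossless.

Yes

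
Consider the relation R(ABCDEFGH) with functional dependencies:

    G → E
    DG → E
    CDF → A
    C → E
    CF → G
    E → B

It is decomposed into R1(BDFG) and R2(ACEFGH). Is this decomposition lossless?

Common attributes: R1 ∩ R2 = {FG}.
Closure of {FG}: G → E applies, adding E; E → B applies, adding B. So (FG)⁺ = {BEFG}.
The closure contains neither all of R1 = {BDFG} nor all of R2 = {ACEFGH}, so the common attributes are not a superkey of either fragment. The join is lossy.

No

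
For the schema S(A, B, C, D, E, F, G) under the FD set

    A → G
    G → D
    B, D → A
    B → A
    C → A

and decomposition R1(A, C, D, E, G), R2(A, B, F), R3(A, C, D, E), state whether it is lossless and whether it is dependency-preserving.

lossy but dependency-preserving

Lossless test (chase): Rows 1 and 2 agree on A; apply A→G and equate their G entries. Rows 1 and 3 agree on A; apply A→G and equate their G entries. Rows 1 and 2 agree on G; apply G→D and equate their D entries. No row becomes fully distinguished — the join is lossy.
Dependency preservation: B, D → A is not contained in any single fragment, but the restricted closure of its left-hand side across the fragments still reaches the right-hand side; the remaining FDs each lie inside some fragment. All dependencies are preserved.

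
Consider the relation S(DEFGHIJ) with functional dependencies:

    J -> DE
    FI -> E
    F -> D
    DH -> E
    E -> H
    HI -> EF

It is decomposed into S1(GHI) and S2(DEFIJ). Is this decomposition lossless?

Common attributes: S1 ∩ S2 = {I}.
No dependency enlarges {I}, so (I)⁺ = {I}.
The closure contains neither all of S1 = {GHI} nor all of S2 = {DEFIJ}, so the common attributes are not a superkey of either fragment. The join is lossy.

No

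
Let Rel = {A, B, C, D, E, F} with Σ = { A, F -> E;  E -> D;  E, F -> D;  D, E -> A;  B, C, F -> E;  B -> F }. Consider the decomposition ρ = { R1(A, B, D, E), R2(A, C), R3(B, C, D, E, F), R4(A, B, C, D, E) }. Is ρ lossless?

Yes

Chase test. Columns are A, B, C, D, E, F; row i has aⱼ where attribute j ∈ Ri, else bᵢⱼ.
Initial tableau (one row per fragment):
  row 1: a1 a2 b13 a4 a5 b16
  row 2: a1 b22 a3 b24 b25 b26
  row 3: b31 a2 a3 a4 a5 a6
  row 4: a1 a2 a3 a4 a5 b46
Rows 1 and 3 agree on D, E; apply D, E→A and equate their A entries.
Rows 1 and 3 agree on B; apply B→F and equate their F entries.
Rows 1 and 4 agree on B; apply B→F and equate their F entries.
Row 3 is now all distinguished symbols — the join is lossless.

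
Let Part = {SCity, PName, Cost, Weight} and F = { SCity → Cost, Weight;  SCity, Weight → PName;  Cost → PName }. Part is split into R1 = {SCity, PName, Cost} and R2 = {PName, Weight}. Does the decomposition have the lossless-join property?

Common attributes: R1 ∩ R2 = {PName}.
No dependency enlarges {PName}, so (PName)⁺ = {PName}.
The closure contains neither all of R1 = {SCity, PName, Cost} nor all of R2 = {PName, Weight}, so the common attributes are not a superkey of either fragment. The join is lossy.

No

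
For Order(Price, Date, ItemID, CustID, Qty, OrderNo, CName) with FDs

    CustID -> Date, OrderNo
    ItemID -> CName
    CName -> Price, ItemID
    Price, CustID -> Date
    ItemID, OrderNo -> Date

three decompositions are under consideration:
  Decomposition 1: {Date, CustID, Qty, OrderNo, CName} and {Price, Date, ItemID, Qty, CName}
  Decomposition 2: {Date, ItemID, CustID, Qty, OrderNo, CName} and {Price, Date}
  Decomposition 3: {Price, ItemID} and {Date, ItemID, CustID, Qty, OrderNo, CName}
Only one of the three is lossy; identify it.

Decomposition 1: common = {Date, Qty, CName}, closure = {Price, Date, ItemID, Qty, CName} → lossless.
Decomposition 2: common = {Date}, closure = {Date} → lossy.
Decomposition 3: common = {ItemID}, closure = {Price, ItemID, CName} → lossless.

Decomposition 2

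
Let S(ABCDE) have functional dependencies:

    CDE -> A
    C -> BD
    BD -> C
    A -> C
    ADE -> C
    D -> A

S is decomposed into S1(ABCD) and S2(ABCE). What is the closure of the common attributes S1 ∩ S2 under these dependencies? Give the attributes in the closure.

ABCD

S1 ∩ S2 = {ABC}.
C → BD applies, adding D
Closure: {ABCD}.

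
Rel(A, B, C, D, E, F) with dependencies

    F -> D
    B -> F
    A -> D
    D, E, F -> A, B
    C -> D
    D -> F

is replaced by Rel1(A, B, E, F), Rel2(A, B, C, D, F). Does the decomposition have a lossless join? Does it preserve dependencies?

lossy but dependency-preserving

Lossless test: (A, B, F)⁺ = {A, B, D, F}, which is a superkey of neither fragment — lossy.
Dependency preservation: D, E, F → A, B is not contained in any single fragment, but the restricted closure of its left-hand side across the fragments still reaches the right-hand side; the remaining FDs each lie inside some fragment. All dependencies are preserved.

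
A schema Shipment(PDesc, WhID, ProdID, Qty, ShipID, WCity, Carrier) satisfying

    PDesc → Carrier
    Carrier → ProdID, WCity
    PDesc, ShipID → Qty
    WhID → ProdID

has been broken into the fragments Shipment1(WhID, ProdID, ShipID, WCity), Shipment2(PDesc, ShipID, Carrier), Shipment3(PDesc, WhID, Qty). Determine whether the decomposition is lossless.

No

Chase test. Columns are PDesc, WhID, ProdID, Qty, ShipID, WCity, Carrier; row i has aⱼ where attribute j ∈ Shipmenti, else bᵢⱼ.
Initial tableau (one row per fragment):
  row 1: b11 a2 a3 b14 a5 a6 b17
  row 2: a1 b22 b23 b24 a5 b26 a7
  row 3: a1 a2 b33 a4 b35 b36 b37
Rows 2 and 3 agree on PDesc; apply PDesc→Carrier and equate their Carrier entries.
Rows 2 and 3 agree on Carrier; apply Carrier→ProdID, WCity and equate their ProdID, WCity entries.
Rows 1 and 3 agree on WhID; apply WhID→ProdID and equate their ProdID entries.
No row becomes fully distinguished — the join is lossy.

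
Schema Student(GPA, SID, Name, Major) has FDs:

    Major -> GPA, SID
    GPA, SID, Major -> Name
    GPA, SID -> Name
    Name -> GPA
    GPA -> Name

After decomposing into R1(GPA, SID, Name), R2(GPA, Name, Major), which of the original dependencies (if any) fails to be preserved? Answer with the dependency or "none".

Check Major → GPA, SID: no single fragment contains all of {GPA, SID, Major}, and the restricted closure of {Major} across the fragments never reaches {GPA, SID}.
GPA, SID, Major → Name is preserved.
GPA, SID → Name is preserved.
Name → GPA is preserved.
GPA → Name is preserved.

Major -> GPA, SID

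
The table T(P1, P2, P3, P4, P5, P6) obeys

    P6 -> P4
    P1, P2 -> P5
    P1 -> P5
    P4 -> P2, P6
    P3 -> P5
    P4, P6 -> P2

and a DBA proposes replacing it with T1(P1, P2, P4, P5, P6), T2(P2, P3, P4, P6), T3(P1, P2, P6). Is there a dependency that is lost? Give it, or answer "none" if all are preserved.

Check P3 → P5: no single fragment contains all of {P3, P5}, and the restricted closure of {P3} across the fragments never reaches {P5}.
P6 → P4 is preserved.
P1, P2 → P5 is preserved.
P1 → P5 is preserved.
P4 → P2, P6 is preserved.
P4, P6 → P2 is preserved.

P3 -> P5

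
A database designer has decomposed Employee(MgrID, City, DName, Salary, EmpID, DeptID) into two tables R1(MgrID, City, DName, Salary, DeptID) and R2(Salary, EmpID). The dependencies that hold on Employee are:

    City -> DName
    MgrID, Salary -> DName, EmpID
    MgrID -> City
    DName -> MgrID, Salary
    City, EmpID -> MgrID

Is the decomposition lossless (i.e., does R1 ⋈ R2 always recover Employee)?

No

Common attributes: R1 ∩ R2 = {Salary}.
No dependency enlarges {Salary}, so (Salary)⁺ = {Salary}.
The closure contains neither all of R1 = {MgrID, City, DName, Salary, DeptID} nor all of R2 = {Salary, EmpID}, so the common attributes are not a superkey of either fragment. The join is lossy.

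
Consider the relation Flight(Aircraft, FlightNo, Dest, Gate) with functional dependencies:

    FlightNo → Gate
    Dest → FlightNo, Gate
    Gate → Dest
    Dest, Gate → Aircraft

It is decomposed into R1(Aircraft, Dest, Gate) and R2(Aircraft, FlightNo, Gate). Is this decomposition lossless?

Common attributes: R1 ∩ R2 = {Aircraft, Gate}.
Closure of {Aircraft, Gate}: Gate → Dest applies, adding Dest; Dest → FlightNo, Gate applies, adding FlightNo. So (Aircraft, Gate)⁺ = {Aircraft, FlightNo, Dest, Gate}.
This closure contains every attribute of R1, so R1 ∩ R2 → R1. The join is lossless.

Yes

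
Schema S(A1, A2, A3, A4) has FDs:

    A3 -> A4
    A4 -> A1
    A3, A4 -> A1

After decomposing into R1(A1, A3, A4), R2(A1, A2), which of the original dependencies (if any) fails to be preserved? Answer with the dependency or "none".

A3 → A4 lies within R1.
A4 → A1 lies within R1.
A3, A4 → A1 lies within R1.
Every dependency is enforceable on the fragments, so the decomposition is dependency-preserving.

none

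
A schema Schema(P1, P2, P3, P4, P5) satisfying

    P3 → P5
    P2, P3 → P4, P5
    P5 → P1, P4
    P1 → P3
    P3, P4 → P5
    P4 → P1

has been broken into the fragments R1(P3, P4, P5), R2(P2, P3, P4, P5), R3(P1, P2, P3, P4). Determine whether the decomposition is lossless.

Yes

Chase test. Columns are P1, P2, P3, P4, P5; row i has aⱼ where attribute j ∈ Ri, else bᵢⱼ.
Initial tableau (one row per fragment):
  row 1: b11 b12 a3 a4 a5
  row 2: b21 a2 a3 a4 a5
  row 3: a1 a2 a3 a4 b35
Rows 1 and 3 agree on P3; apply P3→P5 and equate their P5 entries.
Rows 1 and 2 agree on P5; apply P5→P1, P4 and equate their P1, P4 entries.
Rows 1 and 3 agree on P5; apply P5→P1, P4 and equate their P1, P4 entries.
Row 2 is now all distinguished symbols — the join is lossless.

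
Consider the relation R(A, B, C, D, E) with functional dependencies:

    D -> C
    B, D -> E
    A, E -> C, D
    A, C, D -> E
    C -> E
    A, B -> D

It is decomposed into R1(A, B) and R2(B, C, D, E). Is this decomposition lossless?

Common attributes: R1 ∩ R2 = {B}.
No dependency enlarges {B}, so (B)⁺ = {B}.
The closure contains neither all of R1 = {A, B} nor all of R2 = {B, C, D, E}, so the common attributes are not a superkey of either fragment. The join is lossy.

No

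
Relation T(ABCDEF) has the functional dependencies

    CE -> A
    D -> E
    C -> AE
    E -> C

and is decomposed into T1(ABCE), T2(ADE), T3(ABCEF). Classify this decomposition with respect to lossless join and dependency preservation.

lossy but dependency-preserving

Lossless test (chase): Rows 1 and 2 agree on E; apply E→C and equate their C entries. No row becomes fully distinguished — the join is lossy.
Dependency preservation: every FD's attributes lie within a single fragment, so each can be enforced locally — preserved.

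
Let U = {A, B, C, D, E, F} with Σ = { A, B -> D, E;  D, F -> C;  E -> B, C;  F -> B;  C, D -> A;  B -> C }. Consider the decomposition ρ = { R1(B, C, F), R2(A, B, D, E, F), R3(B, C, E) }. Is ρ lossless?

Yes

Chase test. Columns are A, B, C, D, E, F; row i has aⱼ where attribute j ∈ Ri, else bᵢⱼ.
Initial tableau (one row per fragment):
  row 1: b11 a2 a3 b14 b15 a6
  row 2: a1 a2 b23 a4 a5 a6
  row 3: b31 a2 a3 b34 a5 b36
Rows 2 and 3 agree on E; apply E→B, C and equate their B, C entries.
Row 2 is now all distinguished symbols — the join is lossless.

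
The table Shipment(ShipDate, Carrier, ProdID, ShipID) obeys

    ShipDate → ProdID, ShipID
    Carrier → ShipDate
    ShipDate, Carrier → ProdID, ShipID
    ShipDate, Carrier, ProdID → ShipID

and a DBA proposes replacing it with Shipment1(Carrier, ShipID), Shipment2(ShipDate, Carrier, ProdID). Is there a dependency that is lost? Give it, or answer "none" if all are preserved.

ShipDate → ProdID, ShipID

Check ShipDate → ProdID, ShipID: no single fragment contains all of {ShipDate, ProdID, ShipID}, and the restricted closure of {ShipDate} across the fragments never reaches {ProdID, ShipID}.
Carrier → ShipDate is preserved.
ShipDate, Carrier → ProdID, ShipID is preserved.
ShipDate, Carrier, ProdID → ShipID is preserved.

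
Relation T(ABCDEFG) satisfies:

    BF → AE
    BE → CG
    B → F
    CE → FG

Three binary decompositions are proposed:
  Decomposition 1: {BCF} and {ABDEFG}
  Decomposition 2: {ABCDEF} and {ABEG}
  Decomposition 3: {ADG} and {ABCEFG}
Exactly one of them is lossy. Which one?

Decomposition 3

Decomposition 1: common = {BF}, closure = {ABCEFG} → lossless.
Decomposition 2: common = {ABE}, closure = {ABCEFG} → lossless.
Decomposition 3: common = {AG}, closure = {AG} → lossy.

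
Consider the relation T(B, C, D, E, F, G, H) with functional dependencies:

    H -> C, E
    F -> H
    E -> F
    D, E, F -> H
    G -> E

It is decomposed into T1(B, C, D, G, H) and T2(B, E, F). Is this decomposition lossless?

Common attributes: T1 ∩ T2 = {B}.
No dependency enlarges {B}, so (B)⁺ = {B}.
The closure contains neither all of T1 = {B, C, D, G, H} nor all of T2 = {B, E, F}, so the common attributes are not a superkey of either fragment. The join is lossy.

No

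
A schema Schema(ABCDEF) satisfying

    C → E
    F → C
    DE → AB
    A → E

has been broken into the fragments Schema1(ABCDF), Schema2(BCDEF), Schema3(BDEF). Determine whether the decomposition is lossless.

Chase test. Columns are ABCDEF; row i has aⱼ where attribute j ∈ Schemai, else bᵢⱼ.
Initial tableau (one row per fragment):
  row 1: a1 a2 a3 a4 b15 a6
  row 2: b21 a2 a3 a4 a5 a6
  row 3: b31 a2 b33 a4 a5 a6
Rows 1 and 2 agree on C; apply C→E and equate their E entries.
Rows 1 and 3 agree on F; apply F→C and equate their C entries.
Rows 1 and 2 agree on DE; apply DE→AB and equate their AB entries.
Rows 1 and 3 agree on DE; apply DE→AB and equate their AB entries.
Row 1 is now all distinguished symbols — the join is lossless.

Yes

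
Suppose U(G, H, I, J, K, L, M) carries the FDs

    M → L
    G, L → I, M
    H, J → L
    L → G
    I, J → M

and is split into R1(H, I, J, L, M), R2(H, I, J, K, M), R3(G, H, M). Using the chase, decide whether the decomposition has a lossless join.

Yes

Chase test. Columns are G, H, I, J, K, L, M; row i has aⱼ where attribute j ∈ Ri, else bᵢⱼ.
Initial tableau (one row per fragment):
  row 1: b11 a2 a3 a4 b15 a6 a7
  row 2: b21 a2 a3 a4 a5 b26 a7
  row 3: a1 a2 b33 b34 b35 b36 a7
Rows 1 and 2 agree on M; apply M→L and equate their L entries.
Rows 1 and 3 agree on M; apply M→L and equate their L entries.
Rows 1 and 2 agree on L; apply L→G and equate their G entries.
Rows 1 and 3 agree on L; apply L→G and equate their G entries.
Rows 1 and 3 agree on G, L; apply G, L→I, M and equate their I, M entries.
Row 2 is now all distinguished symbols — the join is lossless.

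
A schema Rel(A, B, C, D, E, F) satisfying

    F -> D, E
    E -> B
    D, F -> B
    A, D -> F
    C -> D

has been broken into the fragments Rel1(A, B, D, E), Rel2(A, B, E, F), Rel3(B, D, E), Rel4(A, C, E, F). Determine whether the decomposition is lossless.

Chase test. Columns are A, B, C, D, E, F; row i has aⱼ where attribute j ∈ Reli, else bᵢⱼ.
Initial tableau (one row per fragment):
  row 1: a1 a2 b13 a4 a5 b16
  row 2: a1 a2 b23 b24 a5 a6
  row 3: b31 a2 b33 a4 a5 b36
  row 4: a1 b42 a3 b44 a5 a6
Rows 2 and 4 agree on F; apply F→D, E and equate their D, E entries.
Rows 1 and 4 agree on E; apply E→B and equate their B entries.
No row becomes fully distinguished — the join is lossy.

No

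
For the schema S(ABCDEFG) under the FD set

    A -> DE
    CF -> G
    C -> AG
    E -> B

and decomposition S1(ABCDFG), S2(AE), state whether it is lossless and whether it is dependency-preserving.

Lossless test: (A)⁺ = {ABDE}, which contains all of one fragment — lossless.
Dependency preservation: the restricted closure of {E} across the fragments never reaches {B}, so E → B cannot be enforced without a join — not preserved.

lossless but not dependency-preserving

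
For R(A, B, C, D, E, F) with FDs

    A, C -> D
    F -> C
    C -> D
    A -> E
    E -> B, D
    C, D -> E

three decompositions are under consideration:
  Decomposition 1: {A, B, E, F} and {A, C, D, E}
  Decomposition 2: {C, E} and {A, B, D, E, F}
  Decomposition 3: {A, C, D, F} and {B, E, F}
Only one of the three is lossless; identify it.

Decomposition 1: common = {A, E}, closure = {A, B, D, E} → lossy.
Decomposition 2: common = {E}, closure = {B, D, E} → lossy.
Decomposition 3: common = {F}, closure = {B, C, D, E, F} → lossless.

Decomposition 3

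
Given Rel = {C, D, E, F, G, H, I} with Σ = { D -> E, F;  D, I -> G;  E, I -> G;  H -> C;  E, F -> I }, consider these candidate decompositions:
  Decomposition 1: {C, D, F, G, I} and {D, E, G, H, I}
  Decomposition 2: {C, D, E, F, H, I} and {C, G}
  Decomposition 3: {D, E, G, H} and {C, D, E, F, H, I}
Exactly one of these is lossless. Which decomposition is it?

Decomposition 1: common = {D, G, I}, closure = {D, E, F, G, I} → lossy.
Decomposition 2: common = {C}, closure = {C} → lossy.
Decomposition 3: common = {D, E, H}, closure = {C, D, E, F, G, H, I} → lossless.

Decomposition 3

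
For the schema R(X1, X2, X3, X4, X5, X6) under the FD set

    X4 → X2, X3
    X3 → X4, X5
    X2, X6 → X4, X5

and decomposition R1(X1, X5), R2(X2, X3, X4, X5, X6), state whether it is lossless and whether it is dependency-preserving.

lossy but dependency-preserving

Lossless test: (X5)⁺ = {X5}, which is a superkey of neither fragment — lossy.
Dependency preservation: every FD's attributes lie within a single fragment, so each can be enforced locally — preserved.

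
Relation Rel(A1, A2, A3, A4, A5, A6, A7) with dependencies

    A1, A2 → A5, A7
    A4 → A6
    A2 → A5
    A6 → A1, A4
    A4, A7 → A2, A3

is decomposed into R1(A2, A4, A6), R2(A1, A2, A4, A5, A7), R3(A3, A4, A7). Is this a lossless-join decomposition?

Chase test. Columns are A1, A2, A3, A4, A5, A6, A7; row i has aⱼ where attribute j ∈ Ri, else bᵢⱼ.
Initial tableau (one row per fragment):
  row 1: b11 a2 b13 a4 b15 a6 b17
  row 2: a1 a2 b23 a4 a5 b26 a7
  row 3: b31 b32 a3 a4 b35 b36 a7
Rows 1 and 2 agree on A4; apply A4→A6 and equate their A6 entries.
Rows 1 and 3 agree on A4; apply A4→A6 and equate their A6 entries.
Rows 1 and 2 agree on A2; apply A2→A5 and equate their A5 entries.
Rows 1 and 2 agree on A6; apply A6→A1, A4 and equate their A1, A4 entries.
Rows 1 and 3 agree on A6; apply A6→A1, A4 and equate their A1, A4 entries.
Rows 2 and 3 agree on A4, A7; apply A4, A7→A2, A3 and equate their A2, A3 entries.
Rows 1 and 2 agree on A1, A2; apply A1, A2→A5, A7 and equate their A5, A7 entries.
Rows 1 and 3 agree on A1, A2; apply A1, A2→A5, A7 and equate their A5, A7 entries.
Rows 1 and 2 agree on A4, A7; apply A4, A7→A2, A3 and equate their A2, A3 entries.
Row 1 is now all distinguished symbols — the join is lossless.

Yes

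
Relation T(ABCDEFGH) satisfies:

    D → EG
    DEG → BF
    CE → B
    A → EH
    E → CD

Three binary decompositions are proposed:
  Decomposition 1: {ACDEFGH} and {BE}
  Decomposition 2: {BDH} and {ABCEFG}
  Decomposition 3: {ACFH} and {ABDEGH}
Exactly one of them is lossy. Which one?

Decomposition 2

Decomposition 1: common = {E}, closure = {BCDEFG} → lossless.
Decomposition 2: common = {B}, closure = {B} → lossy.
Decomposition 3: common = {AH}, closure = {ABCDEFGH} → lossless.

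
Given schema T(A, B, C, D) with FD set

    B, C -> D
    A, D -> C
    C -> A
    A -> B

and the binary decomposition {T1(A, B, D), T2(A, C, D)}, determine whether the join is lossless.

Yes

Common attributes: T1 ∩ T2 = {A, D}.
Closure of {A, D}: A, D → C applies, adding C; A → B applies, adding B. So (A, D)⁺ = {A, B, C, D}.
This closure contains every attribute of T1, so T1 ∩ T2 → T1. The join is lossless.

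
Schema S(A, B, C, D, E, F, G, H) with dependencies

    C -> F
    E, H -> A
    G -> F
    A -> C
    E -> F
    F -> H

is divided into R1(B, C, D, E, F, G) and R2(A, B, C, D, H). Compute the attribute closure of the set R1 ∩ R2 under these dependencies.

B, C, D, F, H

R1 ∩ R2 = {B, C, D}.
C → F applies, adding F
F → H applies, adding H
Closure: {B, C, D, F, H}.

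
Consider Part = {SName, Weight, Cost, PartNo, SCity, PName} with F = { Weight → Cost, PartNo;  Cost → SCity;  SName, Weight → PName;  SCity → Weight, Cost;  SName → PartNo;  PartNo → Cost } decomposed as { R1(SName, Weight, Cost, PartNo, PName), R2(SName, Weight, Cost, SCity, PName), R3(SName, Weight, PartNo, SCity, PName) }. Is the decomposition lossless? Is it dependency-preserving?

lossless and dependency-preserving

Lossless test (chase): Rows 1 and 2 agree on Weight; apply Weight→Cost, PartNo and equate their Cost, PartNo entries. Rows 1 and 3 agree on Weight; apply Weight→Cost, PartNo and equate their Cost, PartNo entries. Rows 1 and 2 agree on Cost; apply Cost→SCity and equate their SCity entries. Row 1 is now all distinguished symbols — the join is lossless.
Dependency preservation: every FD's attributes lie within a single fragment, so each can be enforced locally — preserved.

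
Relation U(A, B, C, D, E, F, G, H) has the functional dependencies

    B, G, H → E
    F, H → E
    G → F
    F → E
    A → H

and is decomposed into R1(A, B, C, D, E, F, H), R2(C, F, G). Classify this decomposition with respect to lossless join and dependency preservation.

Lossless test: (C, F)⁺ = {C, E, F}, which is a superkey of neither fragment — lossy.
Dependency preservation: B, G, H → E is not contained in any single fragment, but the restricted closure of its left-hand side across the fragments still reaches the right-hand side; the remaining FDs each lie inside some fragment. All dependencies are preserved.

lossy but dependency-preserving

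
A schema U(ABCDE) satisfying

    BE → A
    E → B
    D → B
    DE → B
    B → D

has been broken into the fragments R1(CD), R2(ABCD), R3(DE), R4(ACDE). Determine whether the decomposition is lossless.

Yes

Chase test. Columns are ABCDE; row i has aⱼ where attribute j ∈ Ri, else bᵢⱼ.
Initial tableau (one row per fragment):
  row 1: b11 b12 a3 a4 b15
  row 2: a1 a2 a3 a4 b25
  row 3: b31 b32 b33 a4 a5
  row 4: a1 b42 a3 a4 a5
Rows 3 and 4 agree on E; apply E→B and equate their B entries.
Rows 1 and 2 agree on D; apply D→B and equate their B entries.
Rows 1 and 3 agree on D; apply D→B and equate their B entries.
Rows 3 and 4 agree on BE; apply BE→A and equate their A entries.
Row 4 is now all distinguished symbols — the join is lossless.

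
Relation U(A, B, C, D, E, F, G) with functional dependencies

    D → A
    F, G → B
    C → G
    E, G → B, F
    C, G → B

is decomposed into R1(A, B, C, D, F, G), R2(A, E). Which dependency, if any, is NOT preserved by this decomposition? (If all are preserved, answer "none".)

E, G → B, F

Check E, G → B, F: no single fragment contains all of {B, E, F, G}, and the restricted closure of {E, G} across the fragments never reaches {B, F}.
D → A is preserved.
F, G → B is preserved.
C → G is preserved.
C, G → B is preserved.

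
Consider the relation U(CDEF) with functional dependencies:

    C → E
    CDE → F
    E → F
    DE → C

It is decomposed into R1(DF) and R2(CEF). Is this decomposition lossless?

No

Common attributes: R1 ∩ R2 = {F}.
No dependency enlarges {F}, so (F)⁺ = {F}.
The closure contains neither all of R1 = {DF} nor all of R2 = {CEF}, so the common attributes are not a superkey of either fragment. The join is lossy.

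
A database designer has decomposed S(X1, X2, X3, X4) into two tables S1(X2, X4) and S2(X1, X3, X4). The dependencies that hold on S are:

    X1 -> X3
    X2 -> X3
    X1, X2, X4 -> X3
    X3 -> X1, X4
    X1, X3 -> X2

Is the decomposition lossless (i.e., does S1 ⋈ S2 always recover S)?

No

Common attributes: S1 ∩ S2 = {X4}.
No dependency enlarges {X4}, so (X4)⁺ = {X4}.
The closure contains neither all of S1 = {X2, X4} nor all of S2 = {X1, X3, X4}, so the common attributes are not a superkey of either fragment. The join is lossy.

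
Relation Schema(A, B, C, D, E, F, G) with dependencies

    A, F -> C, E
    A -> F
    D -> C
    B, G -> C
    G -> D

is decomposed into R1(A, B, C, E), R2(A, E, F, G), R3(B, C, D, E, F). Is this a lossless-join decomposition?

No

Chase test. Columns are A, B, C, D, E, F, G; row i has aⱼ where attribute j ∈ Ri, else bᵢⱼ.
Initial tableau (one row per fragment):
  row 1: a1 a2 a3 b14 a5 b16 b17
  row 2: a1 b22 b23 b24 a5 a6 a7
  row 3: b31 a2 a3 a4 a5 a6 b37
Rows 1 and 2 agree on A; apply A→F and equate their F entries.
Rows 1 and 2 agree on A, F; apply A, F→C, E and equate their C, E entries.
No row becomes fully distinguished — the join is lossy.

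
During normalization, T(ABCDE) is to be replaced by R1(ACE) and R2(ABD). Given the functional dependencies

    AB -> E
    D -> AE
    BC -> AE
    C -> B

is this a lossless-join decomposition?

No

Common attributes: R1 ∩ R2 = {A}.
No dependency enlarges {A}, so (A)⁺ = {A}.
The closure contains neither all of R1 = {ACE} nor all of R2 = {ABD}, so the common attributes are not a superkey of either fragment. The join is lossy.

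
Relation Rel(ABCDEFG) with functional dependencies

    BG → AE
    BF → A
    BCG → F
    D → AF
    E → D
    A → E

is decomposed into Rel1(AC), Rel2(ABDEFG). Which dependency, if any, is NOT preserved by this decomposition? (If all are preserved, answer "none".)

none

BG → AE lies within Rel2.
BF → A lies within Rel2.
BCG → F: restricted closure across fragments reaches F.
D → AF lies within Rel2.
E → D lies within Rel2.
A → E lies within Rel2.
Every dependency is enforceable on the fragments, so the decomposition is dependency-preserving.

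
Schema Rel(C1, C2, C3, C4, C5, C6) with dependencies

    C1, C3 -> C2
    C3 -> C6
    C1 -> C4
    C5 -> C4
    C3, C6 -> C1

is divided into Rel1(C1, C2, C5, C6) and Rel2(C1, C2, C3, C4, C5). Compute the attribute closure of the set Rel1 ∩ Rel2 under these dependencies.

C1, C2, C4, C5

Rel1 ∩ Rel2 = {C1, C2, C5}.
C1 → C4 applies, adding C4
Closure: {C1, C2, C4, C5}.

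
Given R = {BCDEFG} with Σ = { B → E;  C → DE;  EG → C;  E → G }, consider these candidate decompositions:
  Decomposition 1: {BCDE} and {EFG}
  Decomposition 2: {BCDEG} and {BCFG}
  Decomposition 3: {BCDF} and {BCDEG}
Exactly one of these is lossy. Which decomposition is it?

Decomposition 1: common = {E}, closure = {CDEG} → lossy.
Decomposition 2: common = {BCG}, closure = {BCDEG} → lossless.
Decomposition 3: common = {BCD}, closure = {BCDEG} → lossless.

Decomposition 1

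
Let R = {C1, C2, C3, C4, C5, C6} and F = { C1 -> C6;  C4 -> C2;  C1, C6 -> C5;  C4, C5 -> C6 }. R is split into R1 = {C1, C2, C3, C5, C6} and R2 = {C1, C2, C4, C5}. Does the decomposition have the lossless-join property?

Common attributes: R1 ∩ R2 = {C1, C2, C5}.
Closure of {C1, C2, C5}: C1 → C6 applies, adding C6. So (C1, C2, C5)⁺ = {C1, C2, C5, C6}.
The closure contains neither all of R1 = {C1, C2, C3, C5, C6} nor all of R2 = {C1, C2, C4, C5}, so the common attributes are not a superkey of either fragment. The join is lossy.

No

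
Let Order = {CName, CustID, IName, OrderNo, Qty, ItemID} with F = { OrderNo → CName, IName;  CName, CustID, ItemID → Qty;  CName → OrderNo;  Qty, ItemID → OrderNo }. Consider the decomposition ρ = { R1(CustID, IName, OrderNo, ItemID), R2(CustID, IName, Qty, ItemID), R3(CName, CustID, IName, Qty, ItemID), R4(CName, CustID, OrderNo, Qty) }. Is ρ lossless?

Chase test. Columns are CName, CustID, IName, OrderNo, Qty, ItemID; row i has aⱼ where attribute j ∈ Ri, else bᵢⱼ.
Initial tableau (one row per fragment):
  row 1: b11 a2 a3 a4 b15 a6
  row 2: b21 a2 a3 b24 a5 a6
  row 3: a1 a2 a3 b34 a5 a6
  row 4: a1 a2 b43 a4 a5 b46
Rows 1 and 4 agree on OrderNo; apply OrderNo→CName, IName and equate their CName, IName entries.
Rows 1 and 3 agree on CName, CustID, ItemID; apply CName, CustID, ItemID→Qty and equate their Qty entries.
Rows 1 and 3 agree on CName; apply CName→OrderNo and equate their OrderNo entries.
Rows 1 and 2 agree on Qty, ItemID; apply Qty, ItemID→OrderNo and equate their OrderNo entries.
Rows 1 and 2 agree on OrderNo; apply OrderNo→CName, IName and equate their CName, IName entries.
Row 1 is now all distinguished symbols — the join is lossless.

Yes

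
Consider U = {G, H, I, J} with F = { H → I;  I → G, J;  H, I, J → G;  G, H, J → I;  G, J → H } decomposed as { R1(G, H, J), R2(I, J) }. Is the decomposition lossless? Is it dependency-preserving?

lossy and not dependency-preserving

Lossless test: (J)⁺ = {J}, which is a superkey of neither fragment — lossy.
Dependency preservation: the restricted closure of {H} across the fragments never reaches {I}, so H → I cannot be enforced without a join — not preserved.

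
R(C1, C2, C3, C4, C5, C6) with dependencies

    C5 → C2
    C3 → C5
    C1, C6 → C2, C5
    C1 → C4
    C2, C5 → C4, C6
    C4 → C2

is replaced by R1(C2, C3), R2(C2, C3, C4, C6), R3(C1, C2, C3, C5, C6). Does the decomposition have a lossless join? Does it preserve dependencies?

lossless but not dependency-preserving

Lossless test (chase): Rows 1 and 2 agree on C3; apply C3→C5 and equate their C5 entries. Rows 1 and 3 agree on C3; apply C3→C5 and equate their C5 entries. Rows 1 and 2 agree on C2, C5; apply C2, C5→C4, C6 and equate their C4, C6 entries. Rows 1 and 3 agree on C2, C5; apply C2, C5→C4, C6 and equate their C4, C6 entries. Row 3 is now all distinguished symbols — the join is lossless.
Dependency preservation: the restricted closure of {C1} across the fragments never reaches {C4}, so C1 → C4 cannot be enforced without a join — not preserved.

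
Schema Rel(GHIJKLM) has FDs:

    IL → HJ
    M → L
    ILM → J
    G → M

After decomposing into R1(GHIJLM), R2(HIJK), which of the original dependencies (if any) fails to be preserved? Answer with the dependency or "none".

none

IL → HJ lies within R1.
M → L lies within R1.
ILM → J lies within R1.
G → M lies within R1.
Every dependency is enforceable on the fragments, so the decomposition is dependency-preserving.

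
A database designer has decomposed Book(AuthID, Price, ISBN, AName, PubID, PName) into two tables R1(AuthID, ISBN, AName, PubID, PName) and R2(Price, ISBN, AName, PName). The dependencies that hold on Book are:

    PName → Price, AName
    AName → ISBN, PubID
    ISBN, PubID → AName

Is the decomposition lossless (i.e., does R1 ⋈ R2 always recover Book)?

Yes

Common attributes: R1 ∩ R2 = {ISBN, AName, PName}.
Closure of {ISBN, AName, PName}: PName → Price, AName applies, adding Price; AName → ISBN, PubID applies, adding PubID. So (ISBN, AName, PName)⁺ = {Price, ISBN, AName, PubID, PName}.
This closure contains every attribute of R2, so R1 ∩ R2 → R2. The join is lossless.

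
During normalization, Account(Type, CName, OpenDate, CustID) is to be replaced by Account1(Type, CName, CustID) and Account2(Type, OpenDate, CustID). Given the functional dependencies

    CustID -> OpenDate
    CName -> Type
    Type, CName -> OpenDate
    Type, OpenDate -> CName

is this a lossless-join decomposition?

Common attributes: Account1 ∩ Account2 = {Type, CustID}.
Closure of {Type, CustID}: CustID → OpenDate applies, adding OpenDate; Type, OpenDate → CName applies, adding CName. So (Type, CustID)⁺ = {Type, CName, OpenDate, CustID}.
This closure contains every attribute of Account1, so Account1 ∩ Account2 → Account1. The join is lossless.

Yes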